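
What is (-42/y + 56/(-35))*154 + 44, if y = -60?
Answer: -473/5 ≈ -94.600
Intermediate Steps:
(-42/y + 56/(-35))*154 + 44 = (-42/(-60) + 56/(-35))*154 + 44 = (-42*(-1/60) + 56*(-1/35))*154 + 44 = (7/10 - 8/5)*154 + 44 = -9/10*154 + 44 = -693/5 + 44 = -473/5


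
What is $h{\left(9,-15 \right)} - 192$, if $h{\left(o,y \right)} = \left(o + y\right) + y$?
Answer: $-213$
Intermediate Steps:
$h{\left(o,y \right)} = o + 2 y$
$h{\left(9,-15 \right)} - 192 = \left(9 + 2 \left(-15\right)\right) - 192 = \left(9 - 30\right) - 192 = -21 - 192 = -213$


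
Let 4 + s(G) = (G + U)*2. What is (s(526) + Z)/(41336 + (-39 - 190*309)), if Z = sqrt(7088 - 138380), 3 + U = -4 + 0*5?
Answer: -94/1583 - 6*I*sqrt(3647)/17413 ≈ -0.059381 - 0.020809*I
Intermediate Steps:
U = -7 (U = -3 + (-4 + 0*5) = -3 + (-4 + 0) = -3 - 4 = -7)
s(G) = -18 + 2*G (s(G) = -4 + (G - 7)*2 = -4 + (-7 + G)*2 = -4 + (-14 + 2*G) = -18 + 2*G)
Z = 6*I*sqrt(3647) (Z = sqrt(-131292) = 6*I*sqrt(3647) ≈ 362.34*I)
(s(526) + Z)/(41336 + (-39 - 190*309)) = ((-18 + 2*526) + 6*I*sqrt(3647))/(41336 + (-39 - 190*309)) = ((-18 + 1052) + 6*I*sqrt(3647))/(41336 + (-39 - 58710)) = (1034 + 6*I*sqrt(3647))/(41336 - 58749) = (1034 + 6*I*sqrt(3647))/(-17413) = (1034 + 6*I*sqrt(3647))*(-1/17413) = -94/1583 - 6*I*sqrt(3647)/17413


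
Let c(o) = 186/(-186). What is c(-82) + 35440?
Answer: 35439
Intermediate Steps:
c(o) = -1 (c(o) = 186*(-1/186) = -1)
c(-82) + 35440 = -1 + 35440 = 35439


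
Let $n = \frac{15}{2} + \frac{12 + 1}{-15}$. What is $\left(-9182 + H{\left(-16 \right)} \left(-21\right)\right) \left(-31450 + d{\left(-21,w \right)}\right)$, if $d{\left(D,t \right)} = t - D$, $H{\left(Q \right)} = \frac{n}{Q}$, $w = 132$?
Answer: $\frac{45935451919}{160} \approx 2.871 \cdot 10^{8}$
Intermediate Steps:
$n = \frac{199}{30}$ ($n = 15 \cdot \frac{1}{2} + 13 \left(- \frac{1}{15}\right) = \frac{15}{2} - \frac{13}{15} = \frac{199}{30} \approx 6.6333$)
$H{\left(Q \right)} = \frac{199}{30 Q}$
$\left(-9182 + H{\left(-16 \right)} \left(-21\right)\right) \left(-31450 + d{\left(-21,w \right)}\right) = \left(-9182 + \frac{199}{30 \left(-16\right)} \left(-21\right)\right) \left(-31450 + \left(132 - -21\right)\right) = \left(-9182 + \frac{199}{30} \left(- \frac{1}{16}\right) \left(-21\right)\right) \left(-31450 + \left(132 + 21\right)\right) = \left(-9182 - - \frac{1393}{160}\right) \left(-31450 + 153\right) = \left(-9182 + \frac{1393}{160}\right) \left(-31297\right) = \left(- \frac{1467727}{160}\right) \left(-31297\right) = \frac{45935451919}{160}$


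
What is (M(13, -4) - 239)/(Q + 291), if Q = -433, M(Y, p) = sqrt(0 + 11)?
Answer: 239/142 - sqrt(11)/142 ≈ 1.6597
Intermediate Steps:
M(Y, p) = sqrt(11)
(M(13, -4) - 239)/(Q + 291) = (sqrt(11) - 239)/(-433 + 291) = (-239 + sqrt(11))/(-142) = (-239 + sqrt(11))*(-1/142) = 239/142 - sqrt(11)/142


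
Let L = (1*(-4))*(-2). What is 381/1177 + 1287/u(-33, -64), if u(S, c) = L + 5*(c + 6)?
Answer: -469119/110638 ≈ -4.2401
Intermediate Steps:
L = 8 (L = -4*(-2) = 8)
u(S, c) = 38 + 5*c (u(S, c) = 8 + 5*(c + 6) = 8 + 5*(6 + c) = 8 + (30 + 5*c) = 38 + 5*c)
381/1177 + 1287/u(-33, -64) = 381/1177 + 1287/(38 + 5*(-64)) = 381*(1/1177) + 1287/(38 - 320) = 381/1177 + 1287/(-282) = 381/1177 + 1287*(-1/282) = 381/1177 - 429/94 = -469119/110638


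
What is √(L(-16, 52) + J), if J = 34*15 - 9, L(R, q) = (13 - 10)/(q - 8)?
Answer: √242517/22 ≈ 22.385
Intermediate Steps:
L(R, q) = 3/(-8 + q)
J = 501 (J = 510 - 9 = 501)
√(L(-16, 52) + J) = √(3/(-8 + 52) + 501) = √(3/44 + 501) = √(22047/44) = √242517/22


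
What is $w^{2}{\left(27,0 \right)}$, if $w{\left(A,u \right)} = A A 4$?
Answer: $8503056$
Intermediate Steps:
$w{\left(A,u \right)} = 4 A^{2}$ ($w{\left(A,u \right)} = A^{2} \cdot 4 = 4 A^{2}$)
$w^{2}{\left(27,0 \right)} = \left(4 \cdot 27^{2}\right)^{2} = \left(4 \cdot 729\right)^{2} = 2916^{2} = 8503056$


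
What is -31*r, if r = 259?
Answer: -8029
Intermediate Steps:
-31*r = -31*259 = -8029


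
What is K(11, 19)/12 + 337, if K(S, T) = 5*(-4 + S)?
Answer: 4079/12 ≈ 339.92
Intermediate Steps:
K(S, T) = -20 + 5*S
K(11, 19)/12 + 337 = (-20 + 5*11)/12 + 337 = (-20 + 55)/12 + 337 = (1/12)*35 + 337 = 35/12 + 337 = 4079/12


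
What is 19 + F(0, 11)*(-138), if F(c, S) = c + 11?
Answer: -1499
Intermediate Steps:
F(c, S) = 11 + c
19 + F(0, 11)*(-138) = 19 + (11 + 0)*(-138) = 19 + 11*(-138) = 19 - 1518 = -1499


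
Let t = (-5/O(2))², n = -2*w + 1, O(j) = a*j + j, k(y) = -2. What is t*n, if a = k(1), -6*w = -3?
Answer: 0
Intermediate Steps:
w = ½ (w = -⅙*(-3) = ½ ≈ 0.50000)
a = -2
O(j) = -j (O(j) = -2*j + j = -j)
n = 0 (n = -2*½ + 1 = -1 + 1 = 0)
t = 25/4 (t = (-5/((-1*2)))² = (-5/(-2))² = (-5*(-½))² = (5/2)² = 25/4 ≈ 6.2500)
t*n = (25/4)*0 = 0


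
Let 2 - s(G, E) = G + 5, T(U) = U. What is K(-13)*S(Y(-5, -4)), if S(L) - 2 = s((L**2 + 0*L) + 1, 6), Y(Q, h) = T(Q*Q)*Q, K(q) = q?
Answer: 203151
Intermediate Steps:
s(G, E) = -3 - G (s(G, E) = 2 - (G + 5) = 2 - (5 + G) = 2 + (-5 - G) = -3 - G)
Y(Q, h) = Q**3 (Y(Q, h) = (Q*Q)*Q = Q**2*Q = Q**3)
S(L) = -2 - L**2 (S(L) = 2 + (-3 - ((L**2 + 0*L) + 1)) = 2 + (-3 - ((L**2 + 0) + 1)) = 2 + (-3 - (L**2 + 1)) = 2 + (-3 - (1 + L**2)) = 2 + (-3 + (-1 - L**2)) = 2 + (-4 - L**2) = -2 - L**2)
K(-13)*S(Y(-5, -4)) = -13*(-2 - ((-5)**3)**2) = -13*(-2 - 1*(-125)**2) = -13*(-2 - 1*15625) = -13*(-2 - 15625) = -13*(-15627) = 203151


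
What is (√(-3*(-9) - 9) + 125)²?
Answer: 15643 + 750*√2 ≈ 16704.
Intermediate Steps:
(√(-3*(-9) - 9) + 125)² = (√(27 - 9) + 125)² = (√18 + 125)² = (3*√2 + 125)² = (125 + 3*√2)²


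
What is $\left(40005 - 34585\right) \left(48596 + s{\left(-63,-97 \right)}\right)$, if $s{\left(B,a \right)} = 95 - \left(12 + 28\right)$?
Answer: $263688420$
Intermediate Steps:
$s{\left(B,a \right)} = 55$ ($s{\left(B,a \right)} = 95 - 40 = 55$)
$\left(40005 - 34585\right) \left(48596 + s{\left(-63,-97 \right)}\right) = \left(40005 - 34585\right) \left(48596 + 55\right) = 5420 \cdot 48651 = 263688420$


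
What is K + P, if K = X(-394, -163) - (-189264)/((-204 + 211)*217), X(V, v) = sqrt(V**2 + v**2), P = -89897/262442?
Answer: 49534269145/398649398 + sqrt(181805) ≈ 550.64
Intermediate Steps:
P = -89897/262442 (P = -89897*1/262442 = -89897/262442 ≈ -0.34254)
K = 189264/1519 + sqrt(181805) (K = sqrt((-394)**2 + (-163)**2) - (-189264)/((-204 + 211)*217) = sqrt(155236 + 26569) - (-189264)/(7*217) = sqrt(181805) - (-189264)/1519 = sqrt(181805) - 1*(-189264/1519) = sqrt(181805) + 189264/1519 = 189264/1519 + sqrt(181805) ≈ 550.98)
K + P = (189264/1519 + sqrt(181805)) - 89897/262442 = 49534269145/398649398 + sqrt(181805)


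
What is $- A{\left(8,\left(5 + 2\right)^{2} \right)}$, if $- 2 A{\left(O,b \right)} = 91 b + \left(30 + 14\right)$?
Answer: $\frac{4503}{2} \approx 2251.5$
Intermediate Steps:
$A{\left(O,b \right)} = -22 - \frac{91 b}{2}$ ($A{\left(O,b \right)} = - \frac{91 b + \left(30 + 14\right)}{2} = - \frac{91 b + 44}{2} = - \frac{44 + 91 b}{2} = -22 - \frac{91 b}{2}$)
$- A{\left(8,\left(5 + 2\right)^{2} \right)} = - (-22 - \frac{91 \left(5 + 2\right)^{2}}{2}) = - (-22 - \frac{91 \cdot 7^{2}}{2}) = - (-22 - \frac{4459}{2}) = \left(-1\right) \left(- \frac{4503}{2}\right) = \frac{4503}{2}$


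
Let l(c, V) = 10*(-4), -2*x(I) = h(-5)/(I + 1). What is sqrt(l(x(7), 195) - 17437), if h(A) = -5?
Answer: I*sqrt(17477) ≈ 132.2*I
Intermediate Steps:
x(I) = 5/(2*(1 + I)) (x(I) = -(-5)/(2*(I + 1)) = -(-5)/(2*(1 + I)) = 5/(2*(1 + I)))
l(c, V) = -40
sqrt(l(x(7), 195) - 17437) = sqrt(-40 - 17437) = sqrt(-17477) = I*sqrt(17477)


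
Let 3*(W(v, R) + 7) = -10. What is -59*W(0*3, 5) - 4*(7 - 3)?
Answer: 1781/3 ≈ 593.67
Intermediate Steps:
W(v, R) = -31/3 (W(v, R) = -7 + (⅓)*(-10) = -7 - 10/3 = -31/3)
-59*W(0*3, 5) - 4*(7 - 3) = -59*(-31/3) - 4*(7 - 3) = 1829/3 - 4*4 = 1829/3 - 16 = 1781/3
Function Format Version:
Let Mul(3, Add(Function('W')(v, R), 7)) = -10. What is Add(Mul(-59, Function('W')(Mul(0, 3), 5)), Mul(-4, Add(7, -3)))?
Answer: Rational(1781, 3) ≈ 593.67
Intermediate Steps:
Function('W')(v, R) = Rational(-31, 3) (Function('W')(v, R) = Add(-7, Mul(Rational(1, 3), -10)) = Add(-7, Rational(-10, 3)) = Rational(-31, 3))
Add(Mul(-59, Function('W')(Mul(0, 3), 5)), Mul(-4, Add(7, -3))) = Add(Mul(-59, Rational(-31, 3)), Mul(-4, Add(7, -3))) = Add(Rational(1829, 3), Mul(-4, 4)) = Add(Rational(1829, 3), -16) = Rational(1781, 3)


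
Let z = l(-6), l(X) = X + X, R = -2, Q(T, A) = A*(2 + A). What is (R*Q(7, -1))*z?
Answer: -24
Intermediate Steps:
l(X) = 2*X
z = -12 (z = 2*(-6) = -12)
(R*Q(7, -1))*z = -(-2)*(2 - 1)*(-12) = -(-2)*(-12) = -2*(-1)*(-12) = 2*(-12) = -24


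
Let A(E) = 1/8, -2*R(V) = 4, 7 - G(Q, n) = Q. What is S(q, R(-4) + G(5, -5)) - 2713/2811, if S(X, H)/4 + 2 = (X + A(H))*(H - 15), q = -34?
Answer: 11376313/5622 ≈ 2023.5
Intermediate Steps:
G(Q, n) = 7 - Q
R(V) = -2 (R(V) = -1/2*4 = -2)
A(E) = 1/8
S(X, H) = -8 + 4*(-15 + H)*(1/8 + X) (S(X, H) = -8 + 4*((X + 1/8)*(H - 15)) = -8 + 4*((1/8 + X)*(-15 + H)) = -8 + 4*((-15 + H)*(1/8 + X)) = -8 + 4*(-15 + H)*(1/8 + X))
S(q, R(-4) + G(5, -5)) - 2713/2811 = (-31/2 + (-2 + (7 - 1*5))/2 - 60*(-34) + 4*(-2 + (7 - 1*5))*(-34)) - 2713/2811 = (-31/2 + (-2 + (7 - 5))/2 + 2040 + 4*(-2 + (7 - 5))*(-34)) - 2713/2811 = (-31/2 + (-2 + 2)/2 + 2040 + 4*(-2 + 2)*(-34)) - 1*2713/2811 = (-31/2 + (1/2)*0 + 2040 + 4*0*(-34)) - 2713/2811 = (-31/2 + 0 + 2040 + 0) - 2713/2811 = 4049/2 - 2713/2811 = 11376313/5622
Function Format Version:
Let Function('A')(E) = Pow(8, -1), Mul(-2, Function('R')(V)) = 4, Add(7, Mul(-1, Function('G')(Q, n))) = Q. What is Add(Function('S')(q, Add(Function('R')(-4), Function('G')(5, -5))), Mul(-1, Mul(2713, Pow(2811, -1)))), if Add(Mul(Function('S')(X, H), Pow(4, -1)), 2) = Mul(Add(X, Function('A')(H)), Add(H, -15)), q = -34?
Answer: Rational(11376313, 5622) ≈ 2023.5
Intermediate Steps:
Function('G')(Q, n) = Add(7, Mul(-1, Q))
Function('R')(V) = -2 (Function('R')(V) = Mul(Rational(-1, 2), 4) = -2)
Function('A')(E) = Rational(1, 8)
Function('S')(X, H) = Add(-8, Mul(4, Add(-15, H), Add(Rational(1, 8), X))) (Function('S')(X, H) = Add(-8, Mul(4, Mul(Add(X, Rational(1, 8)), Add(H, -15)))) = Add(-8, Mul(4, Mul(Add(Rational(1, 8), X), Add(-15, H)))) = Add(-8, Mul(4, Mul(Add(-15, H), Add(Rational(1, 8), X)))) = Add(-8, Mul(4, Add(-15, H), Add(Rational(1, 8), X))))
Add(Function('S')(q, Add(Function('R')(-4), Function('G')(5, -5))), Mul(-1, Mul(2713, Pow(2811, -1)))) = Add(Add(Rational(-31, 2), Mul(Rational(1, 2), Add(-2, Add(7, Mul(-1, 5)))), Mul(-60, -34), Mul(4, Add(-2, Add(7, Mul(-1, 5))), -34)), Mul(-1, Mul(2713, Pow(2811, -1)))) = Add(Add(Rational(-31, 2), Mul(Rational(1, 2), Add(-2, Add(7, -5))), 2040, Mul(4, Add(-2, Add(7, -5)), -34)), Mul(-1, Mul(2713, Rational(1, 2811)))) = Add(Add(Rational(-31, 2), Mul(Rational(1, 2), Add(-2, 2)), 2040, Mul(4, Add(-2, 2), -34)), Mul(-1, Rational(2713, 2811))) = Add(Add(Rational(-31, 2), Mul(Rational(1, 2), 0), 2040, Mul(4, 0, -34)), Rational(-2713, 2811)) = Add(Add(Rational(-31, 2), 0, 2040, 0), Rational(-2713, 2811)) = Add(Rational(4049, 2), Rational(-2713, 2811)) = Rational(11376313, 5622)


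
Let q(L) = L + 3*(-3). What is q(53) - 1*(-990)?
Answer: 1034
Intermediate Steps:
q(L) = -9 + L (q(L) = L - 9 = -9 + L)
q(53) - 1*(-990) = (-9 + 53) - 1*(-990) = 44 + 990 = 1034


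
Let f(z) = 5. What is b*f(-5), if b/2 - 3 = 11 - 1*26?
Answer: -120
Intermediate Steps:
b = -24 (b = 6 + 2*(11 - 1*26) = 6 + 2*(11 - 26) = 6 + 2*(-15) = 6 - 30 = -24)
b*f(-5) = -24*5 = -120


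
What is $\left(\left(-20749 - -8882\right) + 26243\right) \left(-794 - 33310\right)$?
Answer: $-490279104$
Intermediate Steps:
$\left(\left(-20749 - -8882\right) + 26243\right) \left(-794 - 33310\right) = \left(\left(-20749 + 8882\right) + 26243\right) \left(-34104\right) = \left(-11867 + 26243\right) \left(-34104\right) = 14376 \left(-34104\right) = -490279104$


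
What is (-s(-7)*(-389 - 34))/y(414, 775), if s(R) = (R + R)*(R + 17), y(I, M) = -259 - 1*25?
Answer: 14805/71 ≈ 208.52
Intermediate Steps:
y(I, M) = -284 (y(I, M) = -259 - 25 = -284)
s(R) = 2*R*(17 + R) (s(R) = (2*R)*(17 + R) = 2*R*(17 + R))
(-s(-7)*(-389 - 34))/y(414, 775) = -2*(-7)*(17 - 7)*(-389 - 34)/(-284) = -2*(-7)*10*(-423)*(-1/284) = -(-140)*(-423)*(-1/284) = -1*59220*(-1/284) = -59220*(-1/284) = 14805/71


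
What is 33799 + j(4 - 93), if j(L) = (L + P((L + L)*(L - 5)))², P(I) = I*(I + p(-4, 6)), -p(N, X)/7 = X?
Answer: 77984467022407880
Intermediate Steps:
p(N, X) = -7*X
P(I) = I*(-42 + I) (P(I) = I*(I - 7*6) = I*(I - 42) = I*(-42 + I))
j(L) = (L + 2*L*(-42 + 2*L*(-5 + L))*(-5 + L))² (j(L) = (L + ((L + L)*(L - 5))*(-42 + (L + L)*(L - 5)))² = (L + ((2*L)*(-5 + L))*(-42 + (2*L)*(-5 + L)))² = (L + (2*L*(-5 + L))*(-42 + 2*L*(-5 + L)))² = (L + 2*L*(-42 + 2*L*(-5 + L))*(-5 + L))²)
33799 + j(4 - 93) = 33799 + (4 - 93)²*(1 + 4*(-21 + (4 - 93)*(-5 + (4 - 93)))*(-5 + (4 - 93)))² = 33799 + (-89)²*(1 + 4*(-21 - 89*(-5 - 89))*(-5 - 89))² = 33799 + 7921*(1 + 4*(-21 - 89*(-94))*(-94))² = 33799 + 7921*(1 + 4*(-21 + 8366)*(-94))² = 33799 + 7921*(1 + 4*8345*(-94))² = 33799 + 7921*(1 - 3137720)² = 33799 + 7921*(-3137719)² = 33799 + 7921*9845280522961 = 33799 + 77984467022374081 = 77984467022407880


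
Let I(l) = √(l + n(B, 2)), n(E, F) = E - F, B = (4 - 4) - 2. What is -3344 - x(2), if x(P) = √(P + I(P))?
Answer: -3344 - √(2 + I*√2) ≈ -3345.5 - 0.47407*I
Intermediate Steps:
B = -2 (B = 0 - 2 = -2)
I(l) = √(-4 + l) (I(l) = √(l + (-2 - 1*2)) = √(l + (-2 - 2)) = √(l - 4) = √(-4 + l))
x(P) = √(P + √(-4 + P))
-3344 - x(2) = -3344 - √(2 + √(-4 + 2)) = -3344 - √(2 + √(-2)) = -3344 - √(2 + I*√2)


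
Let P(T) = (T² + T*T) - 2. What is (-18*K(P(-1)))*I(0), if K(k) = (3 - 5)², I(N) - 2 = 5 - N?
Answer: -504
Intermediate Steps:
I(N) = 7 - N (I(N) = 2 + (5 - N) = 7 - N)
P(T) = -2 + 2*T² (P(T) = (T² + T²) - 2 = 2*T² - 2 = -2 + 2*T²)
K(k) = 4 (K(k) = (-2)² = 4)
(-18*K(P(-1)))*I(0) = (-18*4)*(7 - 1*0) = -72*(7 + 0) = -72*7 = -504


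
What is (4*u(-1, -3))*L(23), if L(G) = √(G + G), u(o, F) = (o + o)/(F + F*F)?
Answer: -4*√46/3 ≈ -9.0431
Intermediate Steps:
u(o, F) = 2*o/(F + F²) (u(o, F) = (2*o)/(F + F²) = 2*o/(F + F²))
L(G) = √2*√G (L(G) = √(2*G) = √2*√G)
(4*u(-1, -3))*L(23) = (4*(2*(-1)/(-3*(1 - 3))))*(√2*√23) = (4*(2*(-1)*(-⅓)/(-2)))*√46 = (4*(2*(-1)*(-⅓)*(-½)))*√46 = (4*(-⅓))*√46 = -4*√46/3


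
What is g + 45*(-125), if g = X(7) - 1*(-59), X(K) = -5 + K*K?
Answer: -5522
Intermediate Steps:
X(K) = -5 + K²
g = 103 (g = (-5 + 7²) - 1*(-59) = (-5 + 49) + 59 = 44 + 59 = 103)
g + 45*(-125) = 103 + 45*(-125) = 103 - 5625 = -5522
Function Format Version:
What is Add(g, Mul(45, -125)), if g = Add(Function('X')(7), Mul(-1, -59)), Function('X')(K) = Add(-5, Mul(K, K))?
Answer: -5522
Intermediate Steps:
Function('X')(K) = Add(-5, Pow(K, 2))
g = 103 (g = Add(Add(-5, Pow(7, 2)), Mul(-1, -59)) = Add(Add(-5, 49), 59) = Add(44, 59) = 103)
Add(g, Mul(45, -125)) = Add(103, Mul(45, -125)) = Add(103, -5625) = -5522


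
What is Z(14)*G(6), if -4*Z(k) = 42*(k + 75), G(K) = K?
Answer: -5607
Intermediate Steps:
Z(k) = -1575/2 - 21*k/2 (Z(k) = -21*(k + 75)/2 = -21*(75 + k)/2 = -(3150 + 42*k)/4 = -1575/2 - 21*k/2)
Z(14)*G(6) = (-1575/2 - 21/2*14)*6 = (-1575/2 - 147)*6 = -1869/2*6 = -5607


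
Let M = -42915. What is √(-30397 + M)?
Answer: 4*I*√4582 ≈ 270.76*I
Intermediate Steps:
√(-30397 + M) = √(-30397 - 42915) = √(-73312) = 4*I*√4582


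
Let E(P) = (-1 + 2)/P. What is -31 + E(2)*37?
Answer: -25/2 ≈ -12.500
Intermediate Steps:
E(P) = 1/P
-31 + E(2)*37 = -31 + 37/2 = -25/2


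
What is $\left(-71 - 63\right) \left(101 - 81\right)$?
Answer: $-2680$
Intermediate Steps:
$\left(-71 - 63\right) \left(101 - 81\right) = \left(-134\right) 20 = -2680$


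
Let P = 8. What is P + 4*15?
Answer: 68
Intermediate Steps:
P + 4*15 = 8 + 4*15 = 8 + 60 = 68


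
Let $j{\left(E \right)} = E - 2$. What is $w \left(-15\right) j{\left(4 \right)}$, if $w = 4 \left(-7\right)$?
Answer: $840$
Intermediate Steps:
$j{\left(E \right)} = -2 + E$ ($j{\left(E \right)} = E - 2 = -2 + E$)
$w = -28$
$w \left(-15\right) j{\left(4 \right)} = \left(-28\right) \left(-15\right) \left(-2 + 4\right) = 420 \cdot 2 = 840$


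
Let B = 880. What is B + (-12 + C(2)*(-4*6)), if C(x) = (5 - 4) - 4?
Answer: 940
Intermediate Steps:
C(x) = -3 (C(x) = 1 - 4 = -3)
B + (-12 + C(2)*(-4*6)) = 880 + (-12 - (-12)*6) = 880 + (-12 - 3*(-24)) = 880 + (-12 + 72) = 880 + 60 = 940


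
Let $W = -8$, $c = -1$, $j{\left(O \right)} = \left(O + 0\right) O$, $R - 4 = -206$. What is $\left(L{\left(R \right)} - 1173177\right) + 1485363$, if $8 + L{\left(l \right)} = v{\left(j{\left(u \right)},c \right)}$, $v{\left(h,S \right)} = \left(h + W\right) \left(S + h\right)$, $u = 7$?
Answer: $314146$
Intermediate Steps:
$R = -202$ ($R = 4 - 206 = -202$)
$j{\left(O \right)} = O^{2}$ ($j{\left(O \right)} = O O = O^{2}$)
$v{\left(h,S \right)} = \left(-8 + h\right) \left(S + h\right)$ ($v{\left(h,S \right)} = \left(h - 8\right) \left(S + h\right) = \left(-8 + h\right) \left(S + h\right)$)
$L{\left(l \right)} = 1960$ ($L{\left(l \right)} = -8 - \left(41 - 2401 + 392\right) = -8 + \left(49^{2} + 8 - 392 - 49\right) = -8 + \left(2401 + 8 - 392 - 49\right) = -8 + 1968 = 1960$)
$\left(L{\left(R \right)} - 1173177\right) + 1485363 = \left(1960 - 1173177\right) + 1485363 = -1171217 + 1485363 = 314146$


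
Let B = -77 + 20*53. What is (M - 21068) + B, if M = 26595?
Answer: 6510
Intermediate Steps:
B = 983 (B = -77 + 1060 = 983)
(M - 21068) + B = (26595 - 21068) + 983 = 5527 + 983 = 6510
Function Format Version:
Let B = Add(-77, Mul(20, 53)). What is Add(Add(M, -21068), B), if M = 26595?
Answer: 6510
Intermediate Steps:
B = 983 (B = Add(-77, 1060) = 983)
Add(Add(M, -21068), B) = Add(Add(26595, -21068), 983) = Add(5527, 983) = 6510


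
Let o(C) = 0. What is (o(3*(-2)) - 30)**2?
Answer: 900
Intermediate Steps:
(o(3*(-2)) - 30)**2 = (0 - 30)**2 = (-30)**2 = 900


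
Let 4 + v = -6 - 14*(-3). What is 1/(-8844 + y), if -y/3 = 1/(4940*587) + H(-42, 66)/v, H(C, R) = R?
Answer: -11599120/102654386847 ≈ -0.00011299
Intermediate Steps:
v = 32 (v = -4 + (-6 - 14*(-3)) = -4 + (-6 + 42) = -4 + 36 = 32)
y = -71769567/11599120 (y = -3*(1/(4940*587) + 66/32) = -3*((1/4940)*(1/587) + 66*(1/32)) = -3*(1/2899780 + 33/16) = -3*23923189/11599120 = -71769567/11599120 ≈ -6.1875)
1/(-8844 + y) = 1/(-8844 - 71769567/11599120) = 1/(-102654386847/11599120) = -11599120/102654386847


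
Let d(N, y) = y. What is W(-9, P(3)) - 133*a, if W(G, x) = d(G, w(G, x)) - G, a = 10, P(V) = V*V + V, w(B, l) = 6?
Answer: -1315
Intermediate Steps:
P(V) = V + V**2 (P(V) = V**2 + V = V + V**2)
W(G, x) = 6 - G
W(-9, P(3)) - 133*a = (6 - 1*(-9)) - 133*10 = (6 + 9) - 1330 = 15 - 1330 = -1315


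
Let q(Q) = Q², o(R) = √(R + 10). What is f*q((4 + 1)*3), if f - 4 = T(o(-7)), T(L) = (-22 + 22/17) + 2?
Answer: -56250/17 ≈ -3308.8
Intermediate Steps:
o(R) = √(10 + R)
T(L) = -318/17 (T(L) = (-22 + 22*(1/17)) + 2 = (-22 + 22/17) + 2 = -352/17 + 2 = -318/17)
f = -250/17 (f = 4 - 318/17 = -250/17 ≈ -14.706)
f*q((4 + 1)*3) = -250*9*(4 + 1)²/17 = -250*(5*3)²/17 = -250/17*15² = -250/17*225 = -56250/17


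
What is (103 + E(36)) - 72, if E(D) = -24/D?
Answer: 91/3 ≈ 30.333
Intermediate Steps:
(103 + E(36)) - 72 = (103 - 24/36) - 72 = (103 - 24*1/36) - 72 = (103 - ⅔) - 72 = 307/3 - 72 = 91/3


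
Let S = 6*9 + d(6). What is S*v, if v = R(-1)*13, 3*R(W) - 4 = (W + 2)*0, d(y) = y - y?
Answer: 936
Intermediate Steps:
d(y) = 0
R(W) = 4/3 (R(W) = 4/3 + ((W + 2)*0)/3 = 4/3 + ((2 + W)*0)/3 = 4/3 + (⅓)*0 = 4/3 + 0 = 4/3)
S = 54 (S = 6*9 + 0 = 54 + 0 = 54)
v = 52/3 (v = (4/3)*13 = 52/3 ≈ 17.333)
S*v = 54*(52/3) = 936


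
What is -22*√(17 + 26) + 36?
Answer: 36 - 22*√43 ≈ -108.26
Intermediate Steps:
-22*√(17 + 26) + 36 = -22*√43 + 36 = 36 - 22*√43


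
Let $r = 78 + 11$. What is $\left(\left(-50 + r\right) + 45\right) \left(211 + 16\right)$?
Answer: $19068$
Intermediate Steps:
$r = 89$
$\left(\left(-50 + r\right) + 45\right) \left(211 + 16\right) = \left(\left(-50 + 89\right) + 45\right) \left(211 + 16\right) = \left(39 + 45\right) 227 = 84 \cdot 227 = 19068$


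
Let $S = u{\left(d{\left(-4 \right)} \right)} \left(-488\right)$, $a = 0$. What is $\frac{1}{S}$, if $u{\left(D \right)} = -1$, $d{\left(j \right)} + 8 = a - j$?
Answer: $\frac{1}{488} \approx 0.0020492$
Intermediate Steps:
$d{\left(j \right)} = -8 - j$ ($d{\left(j \right)} = -8 + \left(0 - j\right) = -8 - j$)
$S = 488$ ($S = \left(-1\right) \left(-488\right) = 488$)
$\frac{1}{S} = \frac{1}{488}$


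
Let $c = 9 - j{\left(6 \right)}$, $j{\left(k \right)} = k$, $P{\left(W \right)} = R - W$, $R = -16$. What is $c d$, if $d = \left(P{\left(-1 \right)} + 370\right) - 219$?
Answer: $408$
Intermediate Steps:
$P{\left(W \right)} = -16 - W$
$c = 3$ ($c = 9 - 6 = 3$)
$d = 136$ ($d = \left(\left(-16 - -1\right) + 370\right) - 219 = \left(\left(-16 + 1\right) + 370\right) - 219 = \left(-15 + 370\right) - 219 = 355 - 219 = 136$)
$c d = 3 \cdot 136 = 408$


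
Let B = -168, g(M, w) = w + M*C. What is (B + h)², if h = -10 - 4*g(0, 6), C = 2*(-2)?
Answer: 40804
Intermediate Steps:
C = -4
g(M, w) = w - 4*M (g(M, w) = w + M*(-4) = w - 4*M)
h = -34 (h = -10 - 4*(6 - 4*0) = -10 - 4*(6 + 0) = -10 - 4*6 = -10 - 24 = -34)
(B + h)² = (-168 - 34)² = (-202)² = 40804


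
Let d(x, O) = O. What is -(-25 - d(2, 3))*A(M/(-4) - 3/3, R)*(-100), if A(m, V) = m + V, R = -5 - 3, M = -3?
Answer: 23100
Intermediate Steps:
R = -8
A(m, V) = V + m
-(-25 - d(2, 3))*A(M/(-4) - 3/3, R)*(-100) = -(-25 - 1*3)*(-8 + (-3/(-4) - 3/3))*(-100) = -(-25 - 3)*(-8 + (-3*(-¼) - 3*⅓))*(-100) = -(-28*(-8 + (¾ - 1)))*(-100) = -(-28*(-8 - ¼))*(-100) = -(-28*(-33/4))*(-100) = -231*(-100) = -1*(-23100) = 23100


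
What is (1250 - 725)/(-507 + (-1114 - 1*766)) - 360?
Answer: -122835/341 ≈ -360.22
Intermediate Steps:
(1250 - 725)/(-507 + (-1114 - 1*766)) - 360 = 525/(-507 + (-1114 - 766)) - 360 = 525/(-507 - 1880) - 360 = 525/(-2387) - 360 = 525*(-1/2387) - 360 = -75/341 - 360 = -122835/341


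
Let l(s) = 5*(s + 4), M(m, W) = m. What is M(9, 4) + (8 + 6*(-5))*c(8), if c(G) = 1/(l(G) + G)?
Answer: 295/34 ≈ 8.6765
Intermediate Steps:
l(s) = 20 + 5*s (l(s) = 5*(4 + s) = 20 + 5*s)
c(G) = 1/(20 + 6*G) (c(G) = 1/((20 + 5*G) + G) = 1/(20 + 6*G))
M(9, 4) + (8 + 6*(-5))*c(8) = 9 + (8 + 6*(-5))*(1/(2*(10 + 3*8))) = 9 + (8 - 30)*(1/(2*(10 + 24))) = 9 - 11/34 = 295/34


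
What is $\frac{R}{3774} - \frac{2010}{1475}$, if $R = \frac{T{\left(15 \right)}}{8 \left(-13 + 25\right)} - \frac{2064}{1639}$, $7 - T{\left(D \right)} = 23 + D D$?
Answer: $- \frac{238889112097}{175175795520} \approx -1.3637$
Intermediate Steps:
$T{\left(D \right)} = -16 - D^{2}$ ($T{\left(D \right)} = 7 - \left(23 + D D\right) = 7 - \left(23 + D^{2}\right) = -16 - D^{2}$)
$R = - \frac{593143}{157344}$ ($R = \frac{-16 - 15^{2}}{8 \left(-13 + 25\right)} - \frac{2064}{1639} = \frac{-16 - 225}{8 \cdot 12} - \frac{2064}{1639} = \frac{-16 - 225}{96} - \frac{2064}{1639} = \left(-241\right) \frac{1}{96} - \frac{2064}{1639} = - \frac{241}{96} - \frac{2064}{1639} = - \frac{593143}{157344} \approx -3.7697$)
$\frac{R}{3774} - \frac{2010}{1475} = - \frac{593143}{157344 \cdot 3774} - \frac{2010}{1475} = \left(- \frac{593143}{157344}\right) \frac{1}{3774} - \frac{402}{295} = - \frac{593143}{593816256} - \frac{402}{295} = - \frac{238889112097}{175175795520}$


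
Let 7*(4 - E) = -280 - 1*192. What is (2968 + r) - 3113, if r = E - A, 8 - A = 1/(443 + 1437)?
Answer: -1073473/13160 ≈ -81.571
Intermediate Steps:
E = 500/7 (E = 4 - (-280 - 1*192)/7 = 4 - (-280 - 192)/7 = 4 - 1/7*(-472) = 4 + 472/7 = 500/7 ≈ 71.429)
A = 15039/1880 (A = 8 - 1/(443 + 1437) = 8 - 1/1880 = 15039/1880 ≈ 7.9995)
r = 834727/13160 (r = 500/7 - 1*15039/1880 = 500/7 - 15039/1880 = 834727/13160 ≈ 63.429)
(2968 + r) - 3113 = (2968 + 834727/13160) - 3113 = 39893607/13160 - 3113 = -1073473/13160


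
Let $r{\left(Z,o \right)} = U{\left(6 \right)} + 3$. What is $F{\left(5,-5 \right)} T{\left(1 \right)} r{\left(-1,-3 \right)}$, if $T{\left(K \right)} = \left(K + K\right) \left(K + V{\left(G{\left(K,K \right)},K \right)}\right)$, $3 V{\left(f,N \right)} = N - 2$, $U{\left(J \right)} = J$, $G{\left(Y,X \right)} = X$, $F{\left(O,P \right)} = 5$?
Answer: $60$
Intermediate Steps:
$V{\left(f,N \right)} = - \frac{2}{3} + \frac{N}{3}$ ($V{\left(f,N \right)} = \frac{N - 2}{3} = \frac{-2 + N}{3} = - \frac{2}{3} + \frac{N}{3}$)
$r{\left(Z,o \right)} = 9$ ($r{\left(Z,o \right)} = 6 + 3 = 9$)
$T{\left(K \right)} = 2 K \left(- \frac{2}{3} + \frac{4 K}{3}\right)$ ($T{\left(K \right)} = \left(K + K\right) \left(K + \left(- \frac{2}{3} + \frac{K}{3}\right)\right) = 2 K \left(- \frac{2}{3} + \frac{4 K}{3}\right)$)
$F{\left(5,-5 \right)} T{\left(1 \right)} r{\left(-1,-3 \right)} = 5 \cdot \frac{4}{3} \cdot 1 \left(-1 + 2 \cdot 1\right) 9 = 5 \cdot \frac{4}{3} \cdot 1 \left(-1 + 2\right) 9 = 5 \cdot \frac{4}{3} \cdot 1 \cdot 1 \cdot 9 = 5 \cdot \frac{4}{3} \cdot 9 = \frac{20}{3} \cdot 9 = 60$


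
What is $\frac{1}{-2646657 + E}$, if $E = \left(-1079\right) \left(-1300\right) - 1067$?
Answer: $- \frac{1}{1245024} \approx -8.032 \cdot 10^{-7}$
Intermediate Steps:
$E = 1401633$ ($E = 1402700 - 1067 = 1401633$)
$\frac{1}{-2646657 + E} = \frac{1}{-2646657 + 1401633} = \frac{1}{-1245024} = - \frac{1}{1245024}$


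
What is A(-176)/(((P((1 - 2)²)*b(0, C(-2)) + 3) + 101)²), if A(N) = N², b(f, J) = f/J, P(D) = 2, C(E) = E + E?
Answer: 484/169 ≈ 2.8639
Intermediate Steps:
C(E) = 2*E
A(-176)/(((P((1 - 2)²)*b(0, C(-2)) + 3) + 101)²) = (-176)²/(((2*(0/((2*(-2)))) + 3) + 101)²) = 30976/(((2*(0/(-4)) + 3) + 101)²) = 30976/(((2*(0*(-¼)) + 3) + 101)²) = 30976/(((2*0 + 3) + 101)²) = 30976/(((0 + 3) + 101)²) = 30976/((3 + 101)²) = 30976/(104²) = 30976/10816 = 30976*(1/10816) = 484/169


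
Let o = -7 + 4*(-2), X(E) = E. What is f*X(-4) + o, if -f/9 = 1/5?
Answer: -39/5 ≈ -7.8000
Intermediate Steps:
f = -9/5 ≈ -1.8000
o = -15 (o = -7 - 8 = -15)
f*X(-4) + o = -9/5*(-4) - 15 = 36/5 - 15 = -39/5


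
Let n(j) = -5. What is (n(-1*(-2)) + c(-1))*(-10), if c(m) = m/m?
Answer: 40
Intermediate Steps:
c(m) = 1
(n(-1*(-2)) + c(-1))*(-10) = (-5 + 1)*(-10) = -4*(-10) = 40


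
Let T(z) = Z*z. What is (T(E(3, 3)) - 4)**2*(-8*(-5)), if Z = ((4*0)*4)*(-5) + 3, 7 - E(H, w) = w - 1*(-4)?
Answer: 640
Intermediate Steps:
E(H, w) = 3 - w (E(H, w) = 7 - (w - 1*(-4)) = 7 - (w + 4) = 7 - (4 + w) = 7 + (-4 - w) = 3 - w)
Z = 3 (Z = (0*4)*(-5) + 3 = 0*(-5) + 3 = 0 + 3 = 3)
T(z) = 3*z
(T(E(3, 3)) - 4)**2*(-8*(-5)) = (3*(3 - 1*3) - 4)**2*(-8*(-5)) = (3*(3 - 3) - 4)**2*40 = (3*0 - 4)**2*40 = (0 - 4)**2*40 = (-4)**2*40 = 16*40 = 640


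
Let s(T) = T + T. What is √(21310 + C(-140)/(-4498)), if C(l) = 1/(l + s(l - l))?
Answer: √2112605625833430/314860 ≈ 145.98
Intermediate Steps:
s(T) = 2*T
C(l) = 1/l (C(l) = 1/(l + 2*(l - l)) = 1/(l + 2*0) = 1/(l + 0) = 1/l)
√(21310 + C(-140)/(-4498)) = √(21310 + 1/(-140*(-4498))) = √(21310 - 1/140*(-1/4498)) = √(21310 + 1/629720) = √(13419333201/629720) = √2112605625833430/314860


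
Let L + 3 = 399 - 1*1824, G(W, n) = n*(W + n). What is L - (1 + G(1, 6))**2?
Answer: -3277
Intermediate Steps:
L = -1428 (L = -3 + (399 - 1*1824) = -3 + (399 - 1824) = -3 - 1425 = -1428)
L - (1 + G(1, 6))**2 = -1428 - (1 + 6*(1 + 6))**2 = -1428 - (1 + 6*7)**2 = -1428 - (1 + 42)**2 = -1428 - 1*43**2 = -1428 - 1*1849 = -1428 - 1849 = -3277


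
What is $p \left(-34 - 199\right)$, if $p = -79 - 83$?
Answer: $37746$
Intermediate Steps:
$p = -162$
$p \left(-34 - 199\right) = - 162 \left(-34 - 199\right) = \left(-162\right) \left(-233\right) = 37746$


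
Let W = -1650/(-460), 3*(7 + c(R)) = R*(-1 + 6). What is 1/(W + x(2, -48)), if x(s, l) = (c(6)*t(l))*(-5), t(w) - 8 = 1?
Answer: -46/6045 ≈ -0.0076096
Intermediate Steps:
c(R) = -7 + 5*R/3 (c(R) = -7 + (R*(-1 + 6))/3 = -7 + (R*5)/3 = -7 + (5*R)/3 = -7 + 5*R/3)
t(w) = 9 (t(w) = 8 + 1 = 9)
x(s, l) = -135 (x(s, l) = ((-7 + (5/3)*6)*9)*(-5) = ((-7 + 10)*9)*(-5) = (3*9)*(-5) = 27*(-5) = -135)
W = 165/46 (W = -1650*(-1/460) = 165/46 ≈ 3.5870)
1/(W + x(2, -48)) = 1/(165/46 - 135) = 1/(-6045/46) = -46/6045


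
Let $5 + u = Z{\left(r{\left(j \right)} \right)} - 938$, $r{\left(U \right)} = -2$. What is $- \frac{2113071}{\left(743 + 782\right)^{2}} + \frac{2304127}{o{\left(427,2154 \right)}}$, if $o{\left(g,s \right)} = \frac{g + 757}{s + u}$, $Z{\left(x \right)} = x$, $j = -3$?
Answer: $\frac{6478466741563311}{2753540000} \approx 2.3528 \cdot 10^{6}$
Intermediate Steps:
$u = -945$ ($u = -5 - 940 = -945$)
$o{\left(g,s \right)} = \frac{757 + g}{-945 + s}$ ($o{\left(g,s \right)} = \frac{g + 757}{s - 945} = \frac{757 + g}{-945 + s}$)
$- \frac{2113071}{\left(743 + 782\right)^{2}} + \frac{2304127}{o{\left(427,2154 \right)}} = - \frac{2113071}{\left(743 + 782\right)^{2}} + \frac{2304127}{\frac{1}{-945 + 2154} \left(757 + 427\right)} = - \frac{2113071}{1525^{2}} + \frac{2304127}{\frac{1}{1209} \cdot 1184} = - \frac{2113071}{2325625} + \frac{2304127}{\frac{1}{1209} \cdot 1184} = \left(-2113071\right) \frac{1}{2325625} + \frac{2304127}{\frac{1184}{1209}} = - \frac{2113071}{2325625} + 2304127 \cdot \frac{1209}{1184} = - \frac{2113071}{2325625} + \frac{2785689543}{1184} = \frac{6478466741563311}{2753540000}$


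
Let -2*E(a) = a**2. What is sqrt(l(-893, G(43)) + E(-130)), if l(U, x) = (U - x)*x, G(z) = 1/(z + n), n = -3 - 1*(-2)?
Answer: I*sqrt(14943307)/42 ≈ 92.039*I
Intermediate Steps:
n = -1 (n = -3 + 2 = -1)
G(z) = 1/(-1 + z) (G(z) = 1/(z - 1) = 1/(-1 + z))
E(a) = -a**2/2
l(U, x) = x*(U - x)
sqrt(l(-893, G(43)) + E(-130)) = sqrt((-893 - 1/(-1 + 43))/(-1 + 43) - 1/2*(-130)**2) = sqrt((-893 - 1/42)/42 - 1/2*16900) = sqrt((-893 - 1*1/42)/42 - 8450) = sqrt((-893 - 1/42)/42 - 8450) = sqrt((1/42)*(-37507/42) - 8450) = sqrt(-37507/1764 - 8450) = sqrt(-14943307/1764) = I*sqrt(14943307)/42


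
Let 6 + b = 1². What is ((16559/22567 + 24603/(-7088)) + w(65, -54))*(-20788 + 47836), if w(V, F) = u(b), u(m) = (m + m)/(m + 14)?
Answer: -6243760704307/59983086 ≈ -1.0409e+5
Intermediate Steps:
b = -5 (b = -6 + 1² = -6 + 1 = -5)
u(m) = 2*m/(14 + m) (u(m) = (2*m)/(14 + m) = 2*m/(14 + m))
w(V, F) = -10/9 (w(V, F) = 2*(-5)/(14 - 5) = 2*(-5)/9 = 2*(-5)*(⅑) = -10/9)
((16559/22567 + 24603/(-7088)) + w(65, -54))*(-20788 + 47836) = ((16559/22567 + 24603/(-7088)) - 10/9)*(-20788 + 47836) = ((16559*(1/22567) + 24603*(-1/7088)) - 10/9)*27048 = ((16559/22567 - 24603/7088) - 10/9)*27048 = (-437845709/159954896 - 10/9)*27048 = -5540160341/1439594064*27048 = -6243760704307/59983086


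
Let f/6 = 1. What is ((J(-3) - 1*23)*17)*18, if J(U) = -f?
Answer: -8874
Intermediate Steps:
f = 6 (f = 6*1 = 6)
J(U) = -6 (J(U) = -1*6 = -6)
((J(-3) - 1*23)*17)*18 = ((-6 - 1*23)*17)*18 = ((-6 - 23)*17)*18 = -29*17*18 = -493*18 = -8874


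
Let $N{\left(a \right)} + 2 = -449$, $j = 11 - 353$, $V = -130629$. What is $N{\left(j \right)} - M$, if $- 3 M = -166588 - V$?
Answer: $- \frac{37312}{3} \approx -12437.0$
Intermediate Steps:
$j = -342$ ($j = 11 - 353 = -342$)
$N{\left(a \right)} = -451$ ($N{\left(a \right)} = -2 - 449 = -451$)
$M = \frac{35959}{3}$ ($M = - \frac{-166588 - -130629}{3} = - \frac{-166588 + 130629}{3} = \left(- \frac{1}{3}\right) \left(-35959\right) = \frac{35959}{3} \approx 11986.0$)
$N{\left(j \right)} - M = -451 - \frac{35959}{3} = - \frac{37312}{3}$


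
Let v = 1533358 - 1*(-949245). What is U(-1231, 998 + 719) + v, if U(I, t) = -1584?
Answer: 2481019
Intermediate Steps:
v = 2482603 (v = 1533358 + 949245 = 2482603)
U(-1231, 998 + 719) + v = -1584 + 2482603 = 2481019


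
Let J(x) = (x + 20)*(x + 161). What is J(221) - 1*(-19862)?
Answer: 111924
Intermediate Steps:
J(x) = (20 + x)*(161 + x)
J(221) - 1*(-19862) = (3220 + 221² + 181*221) - 1*(-19862) = (3220 + 48841 + 40001) + 19862 = 92062 + 19862 = 111924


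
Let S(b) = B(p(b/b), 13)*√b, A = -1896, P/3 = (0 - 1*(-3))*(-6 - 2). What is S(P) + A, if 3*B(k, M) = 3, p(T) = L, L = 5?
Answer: -1896 + 6*I*√2 ≈ -1896.0 + 8.4853*I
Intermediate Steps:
p(T) = 5
B(k, M) = 1 (B(k, M) = (⅓)*3 = 1)
P = -72 (P = 3*((0 - 1*(-3))*(-6 - 2)) = 3*((0 + 3)*(-8)) = 3*(3*(-8)) = 3*(-24) = -72)
S(b) = √b (S(b) = 1*√b = √b)
S(P) + A = √(-72) - 1896 = 6*I*√2 - 1896 = -1896 + 6*I*√2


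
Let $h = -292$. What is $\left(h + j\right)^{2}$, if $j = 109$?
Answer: $33489$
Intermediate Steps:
$\left(h + j\right)^{2} = \left(-292 + 109\right)^{2} = \left(-183\right)^{2} = 33489$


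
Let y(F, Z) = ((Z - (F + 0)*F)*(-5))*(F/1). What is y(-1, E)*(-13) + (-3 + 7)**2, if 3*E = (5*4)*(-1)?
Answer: 1543/3 ≈ 514.33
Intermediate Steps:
E = -20/3 (E = ((5*4)*(-1))/3 = (20*(-1))/3 = (1/3)*(-20) = -20/3 ≈ -6.6667)
y(F, Z) = F*(-5*Z + 5*F**2) (y(F, Z) = ((Z - F*F)*(-5))*(F*1) = ((Z - F**2)*(-5))*F = (-5*Z + 5*F**2)*F = F*(-5*Z + 5*F**2))
y(-1, E)*(-13) + (-3 + 7)**2 = (5*(-1)*((-1)**2 - 1*(-20/3)))*(-13) + (-3 + 7)**2 = (5*(-1)*(1 + 20/3))*(-13) + 4**2 = (5*(-1)*(23/3))*(-13) + 16 = -115/3*(-13) + 16 = 1495/3 + 16 = 1543/3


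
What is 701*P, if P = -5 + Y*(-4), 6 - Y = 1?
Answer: -17525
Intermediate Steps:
Y = 5 (Y = 6 - 1*1 = 6 - 1 = 5)
P = -25 (P = -5 + 5*(-4) = -5 - 20 = -25)
701*P = 701*(-25) = -17525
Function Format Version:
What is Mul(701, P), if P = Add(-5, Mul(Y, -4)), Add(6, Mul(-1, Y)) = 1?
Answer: -17525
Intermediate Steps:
Y = 5 (Y = Add(6, Mul(-1, 1)) = Add(6, -1) = 5)
P = -25 (P = Add(-5, Mul(5, -4)) = Add(-5, -20) = -25)
Mul(701, P) = Mul(701, -25) = -17525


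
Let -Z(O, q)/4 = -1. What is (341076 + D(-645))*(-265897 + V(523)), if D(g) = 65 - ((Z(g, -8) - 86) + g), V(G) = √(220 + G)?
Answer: -90901675596 + 341868*√743 ≈ -9.0892e+10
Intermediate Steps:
Z(O, q) = 4 (Z(O, q) = -4*(-1) = 4)
D(g) = 147 - g (D(g) = 65 - ((4 - 86) + g) = 65 - (-82 + g) = 65 + (82 - g) = 147 - g)
(341076 + D(-645))*(-265897 + V(523)) = (341076 + (147 - 1*(-645)))*(-265897 + √(220 + 523)) = (341076 + (147 + 645))*(-265897 + √743) = (341076 + 792)*(-265897 + √743) = 341868*(-265897 + √743) = -90901675596 + 341868*√743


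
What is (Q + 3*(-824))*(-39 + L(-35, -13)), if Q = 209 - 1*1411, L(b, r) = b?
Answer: 271876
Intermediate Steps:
Q = -1202 (Q = 209 - 1411 = -1202)
(Q + 3*(-824))*(-39 + L(-35, -13)) = (-1202 + 3*(-824))*(-39 - 35) = (-1202 - 2472)*(-74) = -3674*(-74) = 271876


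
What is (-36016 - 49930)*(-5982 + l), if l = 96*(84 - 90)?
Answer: 563633868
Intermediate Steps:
l = -576 (l = 96*(-6) = -576)
(-36016 - 49930)*(-5982 + l) = (-36016 - 49930)*(-5982 - 576) = -85946*(-6558) = 563633868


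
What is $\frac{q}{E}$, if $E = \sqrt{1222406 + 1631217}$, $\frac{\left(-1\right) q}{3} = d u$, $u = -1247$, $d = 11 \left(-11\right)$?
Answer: $- \frac{452661 \sqrt{2853623}}{2853623} \approx -267.96$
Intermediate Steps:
$d = -121$
$q = -452661$ ($q = - 3 \left(\left(-121\right) \left(-1247\right)\right) = \left(-3\right) 150887 = -452661$)
$E = \sqrt{2853623} \approx 1689.3$
$\frac{q}{E} = - \frac{452661}{\sqrt{2853623}} = - 452661 \frac{\sqrt{2853623}}{2853623} = - \frac{452661 \sqrt{2853623}}{2853623}$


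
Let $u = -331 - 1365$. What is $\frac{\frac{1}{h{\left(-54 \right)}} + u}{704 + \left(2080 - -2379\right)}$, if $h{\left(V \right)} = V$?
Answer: $- \frac{91585}{278802} \approx -0.32849$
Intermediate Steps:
$u = -1696$ ($u = -331 - 1365 = -1696$)
$\frac{\frac{1}{h{\left(-54 \right)}} + u}{704 + \left(2080 - -2379\right)} = \frac{\frac{1}{-54} - 1696}{704 + \left(2080 - -2379\right)} = \frac{- \frac{1}{54} - 1696}{704 + \left(2080 + 2379\right)} = - \frac{91585}{54 \left(704 + 4459\right)} = - \frac{91585}{54 \cdot 5163} = \left(- \frac{91585}{54}\right) \frac{1}{5163} = - \frac{91585}{278802}$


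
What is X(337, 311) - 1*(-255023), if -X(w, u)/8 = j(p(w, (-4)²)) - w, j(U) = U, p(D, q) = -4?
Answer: 257751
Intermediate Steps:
X(w, u) = 32 + 8*w (X(w, u) = -8*(-4 - w) = 32 + 8*w)
X(337, 311) - 1*(-255023) = (32 + 8*337) - 1*(-255023) = (32 + 2696) + 255023 = 2728 + 255023 = 257751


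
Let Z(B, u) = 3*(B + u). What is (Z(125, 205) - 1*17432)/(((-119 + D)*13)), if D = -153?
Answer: 8221/1768 ≈ 4.6499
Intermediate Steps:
Z(B, u) = 3*B + 3*u
(Z(125, 205) - 1*17432)/(((-119 + D)*13)) = ((3*125 + 3*205) - 1*17432)/(((-119 - 153)*13)) = ((375 + 615) - 17432)/((-272*13)) = (990 - 17432)/(-3536) = -16442*(-1/3536) = 8221/1768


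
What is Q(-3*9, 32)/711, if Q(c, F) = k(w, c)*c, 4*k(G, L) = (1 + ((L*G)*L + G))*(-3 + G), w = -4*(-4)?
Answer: -455559/316 ≈ -1441.6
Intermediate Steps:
w = 16
k(G, L) = (-3 + G)*(1 + G + G*L²)/4 (k(G, L) = ((1 + ((L*G)*L + G))*(-3 + G))/4 = ((1 + ((G*L)*L + G))*(-3 + G))/4 = ((1 + (G*L² + G))*(-3 + G))/4 = ((1 + (G + G*L²))*(-3 + G))/4 = ((1 + G + G*L²)*(-3 + G))/4 = ((-3 + G)*(1 + G + G*L²))/4 = (-3 + G)*(1 + G + G*L²)/4)
Q(c, F) = c*(221/4 + 52*c²) (Q(c, F) = (-¾ - ½*16 + (¼)*16² - ¾*16*c² + (¼)*16²*c²)*c = (-¾ - 8 + (¼)*256 - 12*c² + (¼)*256*c²)*c = (-¾ - 8 + 64 - 12*c² + 64*c²)*c = (221/4 + 52*c²)*c = c*(221/4 + 52*c²))
Q(-3*9, 32)/711 = (52*(-3*9)³ + 221*(-3*9)/4)/711 = (52*(-27)³ + (221/4)*(-27))*(1/711) = (52*(-19683) - 5967/4)*(1/711) = (-1023516 - 5967/4)*(1/711) = -4100031/4*1/711 = -455559/316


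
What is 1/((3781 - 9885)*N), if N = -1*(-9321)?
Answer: -1/56895384 ≈ -1.7576e-8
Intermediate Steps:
N = 9321
1/((3781 - 9885)*N) = 1/((3781 - 9885)*9321) = (1/9321)/(-6104) = -1/6104*1/9321 = -1/56895384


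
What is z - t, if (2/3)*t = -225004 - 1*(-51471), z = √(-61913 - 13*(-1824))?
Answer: 520599/2 + I*√38201 ≈ 2.603e+5 + 195.45*I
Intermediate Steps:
z = I*√38201 (z = √(-61913 + 23712) = √(-38201) = I*√38201 ≈ 195.45*I)
t = -520599/2 (t = 3*(-225004 - 1*(-51471))/2 = 3*(-225004 + 51471)/2 = (3/2)*(-173533) = -520599/2 ≈ -2.6030e+5)
z - t = I*√38201 - 1*(-520599/2) = I*√38201 + 520599/2 = 520599/2 + I*√38201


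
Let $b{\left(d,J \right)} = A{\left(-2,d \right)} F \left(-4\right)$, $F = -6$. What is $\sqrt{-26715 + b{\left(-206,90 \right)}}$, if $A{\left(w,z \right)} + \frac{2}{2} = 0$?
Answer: $3 i \sqrt{2971} \approx 163.52 i$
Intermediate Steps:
$A{\left(w,z \right)} = -1$ ($A{\left(w,z \right)} = -1 + 0 = -1$)
$b{\left(d,J \right)} = -24$ ($b{\left(d,J \right)} = \left(-1\right) \left(-6\right) \left(-4\right) = 6 \left(-4\right) = -24$)
$\sqrt{-26715 + b{\left(-206,90 \right)}} = \sqrt{-26715 - 24} = \sqrt{-26739} = 3 i \sqrt{2971}$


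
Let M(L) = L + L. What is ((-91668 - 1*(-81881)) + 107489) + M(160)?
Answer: 98022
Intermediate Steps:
M(L) = 2*L
((-91668 - 1*(-81881)) + 107489) + M(160) = ((-91668 - 1*(-81881)) + 107489) + 2*160 = ((-91668 + 81881) + 107489) + 320 = (-9787 + 107489) + 320 = 97702 + 320 = 98022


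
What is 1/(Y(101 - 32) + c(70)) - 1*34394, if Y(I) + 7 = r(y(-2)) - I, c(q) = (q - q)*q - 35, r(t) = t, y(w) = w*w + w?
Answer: -3748947/109 ≈ -34394.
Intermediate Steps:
y(w) = w + w**2 (y(w) = w**2 + w = w + w**2)
c(q) = -35 (c(q) = 0*q - 35 = 0 - 35 = -35)
Y(I) = -5 - I (Y(I) = -7 + (-2*(1 - 2) - I) = -7 + (-2*(-1) - I) = -7 + (2 - I) = -5 - I)
1/(Y(101 - 32) + c(70)) - 1*34394 = 1/((-5 - (101 - 32)) - 35) - 1*34394 = 1/((-5 - 1*69) - 35) - 34394 = 1/((-5 - 69) - 35) - 34394 = 1/(-74 - 35) - 34394 = 1/(-109) - 34394 = -1/109 - 34394 = -3748947/109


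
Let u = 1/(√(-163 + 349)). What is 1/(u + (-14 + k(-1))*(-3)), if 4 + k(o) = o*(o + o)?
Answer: 8928/428543 - √186/428543 ≈ 0.020802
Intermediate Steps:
k(o) = -4 + 2*o² (k(o) = -4 + o*(o + o) = -4 + o*(2*o) = -4 + 2*o²)
u = √186/186 (u = 1/(√186) = √186/186 ≈ 0.073324)
1/(u + (-14 + k(-1))*(-3)) = 1/(√186/186 + (-14 + (-4 + 2*(-1)²))*(-3)) = 1/(√186/186 + (-14 + (-4 + 2*1))*(-3)) = 1/(√186/186 + (-14 + (-4 + 2))*(-3)) = 1/(√186/186 + (-14 - 2)*(-3)) = 1/(√186/186 - 16*(-3)) = 1/(√186/186 + 48) = 1/(48 + √186/186)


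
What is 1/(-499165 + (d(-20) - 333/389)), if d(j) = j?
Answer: -389/194183298 ≈ -2.0033e-6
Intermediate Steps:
1/(-499165 + (d(-20) - 333/389)) = 1/(-499165 + (-20 - 333/389)) = 1/(-499165 - 8113/389) = 1/(-194183298/389) = -389/194183298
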